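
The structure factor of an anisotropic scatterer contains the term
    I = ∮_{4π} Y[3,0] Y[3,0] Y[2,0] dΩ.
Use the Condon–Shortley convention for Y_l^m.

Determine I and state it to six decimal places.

Rules hold: Σm=0, L=8 even, 0≤2≤6.
N = 7·7·5 = 245
Δ = 4!·2!·2!/9! = 1/3780
Racah Σ t=1..3: t=1:−1/24 t=2:+1/4 t=3:−1/24 = 1/6
⇒ 3j(3 3 2; 0 0 0)² = 4/105, sgn +1
(m-triple is (0,0,0) — same symbol as above.)
4πI² = N·(3j₀)²·(3jₘ)² = 16/45
I = +1·√(0.355556/4π) = 0.16820883

0.168209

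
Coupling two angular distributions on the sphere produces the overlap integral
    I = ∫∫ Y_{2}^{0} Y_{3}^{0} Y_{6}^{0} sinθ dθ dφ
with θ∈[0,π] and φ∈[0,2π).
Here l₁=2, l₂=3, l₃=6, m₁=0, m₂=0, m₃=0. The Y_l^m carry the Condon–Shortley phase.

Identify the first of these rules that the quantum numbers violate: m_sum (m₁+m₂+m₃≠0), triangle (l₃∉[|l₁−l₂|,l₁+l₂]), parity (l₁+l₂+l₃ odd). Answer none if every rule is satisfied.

triangle

m₁+m₂+m₃ = 0 + 0 + 0 = 0  ✓
triangle: |2−3|=1 ≤ l₃=6 ≤ 2+3=5  ✗
parity: l₁+l₂+l₃ = 11 is odd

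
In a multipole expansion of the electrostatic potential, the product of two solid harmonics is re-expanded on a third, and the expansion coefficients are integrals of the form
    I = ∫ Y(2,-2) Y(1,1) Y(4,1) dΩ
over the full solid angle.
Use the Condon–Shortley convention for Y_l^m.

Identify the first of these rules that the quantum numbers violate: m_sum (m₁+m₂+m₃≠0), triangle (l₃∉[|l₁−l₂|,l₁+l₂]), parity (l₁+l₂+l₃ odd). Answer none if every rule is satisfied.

Σmᵢ = 0  ✓
l₃∈[|l₁−l₂|,l₁+l₂]=[1,3], have l₃=4  ✗
Σlᵢ = 7 ⇒ odd

triangle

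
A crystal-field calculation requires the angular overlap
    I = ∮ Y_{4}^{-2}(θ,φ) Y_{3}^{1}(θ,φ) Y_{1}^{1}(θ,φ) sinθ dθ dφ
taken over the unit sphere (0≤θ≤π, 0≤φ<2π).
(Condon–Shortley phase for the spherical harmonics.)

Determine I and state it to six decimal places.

0.238414

Checks pass: Σm=0; 8 even; l₃=1∈[1,7].
(2·4+1)(2·3+1)(2·1+1) = 189
Δ: 6! 2! 0! / 9! → 1/252
sum: t=3:−1/36 = -1/36
3j²(4 3 1; 0 0 0) = Δ·Π!·Σ² = 4/63  (sign +1)
sum: t=4:+1/96 = 1/96
3j²(4 3 1; -2 1 1) = Δ·Π!·Σ² = 5/84  (sign +1)
combine: 4πI² = 189·4/63·5/84 = 5/7
take √, sign +1: I = 0.23841361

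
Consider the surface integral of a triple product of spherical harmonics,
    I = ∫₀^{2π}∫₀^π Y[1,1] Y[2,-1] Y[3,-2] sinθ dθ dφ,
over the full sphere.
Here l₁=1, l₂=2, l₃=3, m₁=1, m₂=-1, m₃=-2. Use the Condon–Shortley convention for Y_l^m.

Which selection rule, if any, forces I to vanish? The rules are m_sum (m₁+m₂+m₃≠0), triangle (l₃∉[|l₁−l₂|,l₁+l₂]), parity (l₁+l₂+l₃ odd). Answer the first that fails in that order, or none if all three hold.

azimuthal sum: 1 − 1 − 2 = -2  ✗
1 ≤ 3 ≤ 3 (triangle on l)
L = 1 + 2 + 3 = 6 (even)

m_sum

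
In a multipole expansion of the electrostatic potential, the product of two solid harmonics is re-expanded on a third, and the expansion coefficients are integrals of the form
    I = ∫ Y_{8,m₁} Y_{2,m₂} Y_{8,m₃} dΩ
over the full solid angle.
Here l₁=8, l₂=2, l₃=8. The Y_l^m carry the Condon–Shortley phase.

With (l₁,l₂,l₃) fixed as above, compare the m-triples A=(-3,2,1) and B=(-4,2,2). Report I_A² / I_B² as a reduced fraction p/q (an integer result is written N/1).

Same 8,2,8: normalisation and zero-m 3j drop out of the ratio.
A: Δ: 2! 14! 2! / 19! → 1/348840; sum: t=2:+1/174182400 = 1/174182400; 3j²(8 2 8; -3 2 1) = Δ·Π!·Σ² = 77/3876  (sign -1)
B: Δ: 2! 14! 2! / 19! → 1/348840; sum: t=2:+1/348364800 = 1/348364800; 3j²(8 2 8; -4 2 2) = Δ·Π!·Σ² = 11/646  (sign +1)
I_A²/I_B² = (77/3876)/(11/646) = 7/6

7/6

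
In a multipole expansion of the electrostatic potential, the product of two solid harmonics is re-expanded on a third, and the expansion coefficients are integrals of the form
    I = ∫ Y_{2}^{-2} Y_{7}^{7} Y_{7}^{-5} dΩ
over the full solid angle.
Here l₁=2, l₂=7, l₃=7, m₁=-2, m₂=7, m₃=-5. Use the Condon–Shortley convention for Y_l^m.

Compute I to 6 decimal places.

Checks pass: Σm=0; 16 even; l₃=7∈[5,9].
(2·2+1)(2·7+1)(2·7+1) = 1125
Δ: 2! 2! 12! / 17! → 1/185640
sum: t=0:+1/2419200 t=1:−1/518400 t=2:+1/2419200 = -1/907200
3j²(2 7 7; 0 0 0) = Δ·Π!·Σ² = 56/3315  (sign +1)
sum: t=2:+1/1916006400 = 1/1916006400
3j²(2 7 7; -2 7 -5) = Δ·Π!·Σ² = 1/340  (sign +1)
combine: 4πI² = 1125·56/3315·1/340 = 210/3757
take √, sign +1: I = 0.06669359

0.066694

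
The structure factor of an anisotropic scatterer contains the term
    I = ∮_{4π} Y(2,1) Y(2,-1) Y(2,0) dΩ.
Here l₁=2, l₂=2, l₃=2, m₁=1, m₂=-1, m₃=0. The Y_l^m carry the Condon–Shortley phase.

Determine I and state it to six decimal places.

Checks pass: Σm=0; 6 even; l₃=2∈[0,4].
(2·2+1)(2·2+1)(2·2+1) = 125
Δ: 2! 2! 2! / 7! → 1/630
sum: t=0:+1/8 t=1:−1/1 t=2:+1/8 = -3/4
3j²(2 2 2; 0 0 0) = Δ·Π!·Σ² = 2/35  (sign -1)
sum: t=0:+1/2 t=1:−1/4 = 1/4
3j²(2 2 2; 1 -1 0) = Δ·Π!·Σ² = 1/70  (sign +1)
combine: 4πI² = 125·2/35·1/70 = 5/49
take √, sign -1: I = -0.09011188

-0.090112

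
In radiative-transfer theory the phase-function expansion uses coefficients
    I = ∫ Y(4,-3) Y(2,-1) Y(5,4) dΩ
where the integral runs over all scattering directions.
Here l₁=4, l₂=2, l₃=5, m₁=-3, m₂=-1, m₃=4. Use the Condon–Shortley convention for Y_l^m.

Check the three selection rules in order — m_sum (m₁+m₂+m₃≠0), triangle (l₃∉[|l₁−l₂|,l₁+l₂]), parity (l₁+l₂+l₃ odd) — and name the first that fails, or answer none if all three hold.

m₁+m₂+m₃ = -3 − 1 + 4 = 0  ✓
triangle: |4−2|=2 ≤ l₃=5 ≤ 4+2=6  ✓
parity: l₁+l₂+l₃ = 11 is odd  ✗

parity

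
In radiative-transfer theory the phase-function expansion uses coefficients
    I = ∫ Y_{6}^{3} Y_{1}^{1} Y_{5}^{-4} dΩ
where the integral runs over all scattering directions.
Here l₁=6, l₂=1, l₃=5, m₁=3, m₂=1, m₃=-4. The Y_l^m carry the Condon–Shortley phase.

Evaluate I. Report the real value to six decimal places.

-0.070770

Checks pass: Σm=0; 12 even; l₃=5∈[5,7].
(2·6+1)(2·1+1)(2·5+1) = 429
Δ: 2! 10! 0! / 13! → 1/858
sum: t=1:−1/14400 = -1/14400
3j²(6 1 5; 0 0 0) = Δ·Π!·Σ² = 6/143  (sign +1)
sum: t=2:+1/725760 = 1/725760
3j²(6 1 5; 3 1 -4) = Δ·Π!·Σ² = 1/286  (sign -1)
combine: 4πI² = 429·6/143·1/286 = 9/143
take √, sign -1: I = -0.07076985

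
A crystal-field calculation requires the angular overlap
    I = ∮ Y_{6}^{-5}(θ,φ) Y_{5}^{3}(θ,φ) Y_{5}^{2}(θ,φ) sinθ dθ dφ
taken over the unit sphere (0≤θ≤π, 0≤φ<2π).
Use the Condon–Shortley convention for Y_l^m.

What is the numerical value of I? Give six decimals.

-0.065948

Rules hold: Σm=0, L=16 even, 1≤5≤11.
N = 13·11·11 = 1573
Δ = 6!·6!·4!/17! = 1/28588560
Racah Σ t=1..5: t=1:−1/345600 t=2:+1/13824 t=3:−1/5184 t=4:+1/13824 t=5:−1/345600 = -7/129600
⇒ 3j(6 5 5; 0 0 0)² = 80/7293, sgn +1
Racah Σ t=5..6: t=5:−1/518400 t=6:+1/345600 = 1/1036800
⇒ 3j(6 5 5; -5 3 2)² = 7/2210, sgn -1
4πI² = N·(3j₀)²·(3jₘ)² = 616/11271
I = -1·√(0.0546535/4π) = -0.06594839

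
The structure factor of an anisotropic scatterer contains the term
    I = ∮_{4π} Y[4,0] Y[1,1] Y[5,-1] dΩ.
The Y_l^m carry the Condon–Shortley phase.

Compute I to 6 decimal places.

-0.190188

Checks pass: Σm=0; 10 even; l₃=5∈[3,5].
(2·4+1)(2·1+1)(2·5+1) = 297
Δ: 0! 8! 2! / 11! → 1/495
sum: t=0:+1/576 = 1/576
3j²(4 1 5; 0 0 0) = Δ·Π!·Σ² = 5/99  (sign -1)
sum: t=0:+1/1152 = 1/1152
3j²(4 1 5; 0 1 -1) = Δ·Π!·Σ² = 1/33  (sign +1)
combine: 4πI² = 297·5/99·1/33 = 5/11
take √, sign -1: I = -0.19018827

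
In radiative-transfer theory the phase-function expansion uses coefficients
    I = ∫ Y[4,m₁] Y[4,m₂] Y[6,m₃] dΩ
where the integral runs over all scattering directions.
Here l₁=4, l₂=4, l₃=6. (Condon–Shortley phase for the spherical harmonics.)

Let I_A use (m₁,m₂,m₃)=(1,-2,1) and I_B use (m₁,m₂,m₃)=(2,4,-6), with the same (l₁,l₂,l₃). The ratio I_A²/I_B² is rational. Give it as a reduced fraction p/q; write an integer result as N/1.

63/176

Same 4,4,6: normalisation and zero-m 3j drop out of the ratio.
A: Δ: 2! 6! 6! / 15! → 1/1261260; sum: t=0:+1/3456 t=1:−1/5760 t=2:+1/172800 = 7/57600; 3j²(4 4 6; 1 -2 1) = Δ·Π!·Σ² = 21/2860  (sign -1)
B: Δ: 2! 6! 6! / 15! → 1/1261260; sum: t=2:+1/1036800 = 1/1036800; 3j²(4 4 6; 2 4 -6) = Δ·Π!·Σ² = 4/195  (sign +1)
I_A²/I_B² = (21/2860)/(4/195) = 63/176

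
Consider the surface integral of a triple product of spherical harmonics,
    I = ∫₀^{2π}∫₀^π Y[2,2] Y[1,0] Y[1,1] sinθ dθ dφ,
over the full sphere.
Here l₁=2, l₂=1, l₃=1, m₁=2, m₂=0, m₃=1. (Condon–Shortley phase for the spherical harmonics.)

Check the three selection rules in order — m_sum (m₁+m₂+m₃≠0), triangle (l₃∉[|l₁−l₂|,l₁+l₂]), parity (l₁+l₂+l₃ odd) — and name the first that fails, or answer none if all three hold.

m_sum

Σmᵢ = 3  ✗
l₃∈[|l₁−l₂|,l₁+l₂]=[1,3], have l₃=1
Σlᵢ = 4 ⇒ even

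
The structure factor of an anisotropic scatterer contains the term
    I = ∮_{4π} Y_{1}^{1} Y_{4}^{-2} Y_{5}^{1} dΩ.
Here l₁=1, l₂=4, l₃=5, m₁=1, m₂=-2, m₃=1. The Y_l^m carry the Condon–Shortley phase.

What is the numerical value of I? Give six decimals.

Rules hold: Σm=0, L=10 even, 3≤5≤5.
N = 3·9·11 = 297
Δ = 0!·2!·8!/11! = 1/495
Racah Σ t=0..0: t=0:+1/576 = 1/576
⇒ 3j(1 4 5; 0 0 0)² = 5/99, sgn -1
Racah Σ t=0..0: t=0:+1/2880 = 1/2880
⇒ 3j(1 4 5; 1 -2 1)² = 2/165, sgn +1
4πI² = N·(3j₀)²·(3jₘ)² = 2/11
I = -1·√(0.181818/4π) = -0.12028562

-0.120286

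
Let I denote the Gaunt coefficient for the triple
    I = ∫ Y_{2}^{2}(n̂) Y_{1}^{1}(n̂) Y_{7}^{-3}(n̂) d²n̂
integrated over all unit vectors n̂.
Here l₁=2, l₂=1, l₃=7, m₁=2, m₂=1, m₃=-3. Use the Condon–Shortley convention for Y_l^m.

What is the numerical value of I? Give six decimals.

triangle: need 1≤l₃≤3, have 7; I=0

0.000000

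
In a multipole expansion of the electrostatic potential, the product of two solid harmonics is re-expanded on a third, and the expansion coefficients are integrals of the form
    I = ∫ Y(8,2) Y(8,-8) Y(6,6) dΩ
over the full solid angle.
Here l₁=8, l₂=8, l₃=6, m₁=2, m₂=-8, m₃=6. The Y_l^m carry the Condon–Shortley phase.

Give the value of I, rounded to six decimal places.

-0.031624

Checks pass: Σm=0; 22 even; l₃=6∈[0,16].
(2·8+1)(2·8+1)(2·6+1) = 3757
Δ: 10! 6! 6! / 23! → 1/13742520792
sum: t=2:+1/41803776000 t=3:−1/435456000 t=4:+1/39813120 t=5:−1/18662400 t=6:+1/39813120 t=7:−1/435456000 t=8:+1/41803776000 = -11/1393459200
3j²(8 8 6; 0 0 0) = Δ·Π!·Σ² = 600/96577  (sign -1)
sum: t=0:+1/1881169920000 = 1/1881169920000
3j²(8 8 6; 2 -8 6) = Δ·Π!·Σ² = 4/7429  (sign +1)
combine: 4πI² = 3757·600/96577·4/7429 = 2400/190969
take √, sign -1: I = -0.03162418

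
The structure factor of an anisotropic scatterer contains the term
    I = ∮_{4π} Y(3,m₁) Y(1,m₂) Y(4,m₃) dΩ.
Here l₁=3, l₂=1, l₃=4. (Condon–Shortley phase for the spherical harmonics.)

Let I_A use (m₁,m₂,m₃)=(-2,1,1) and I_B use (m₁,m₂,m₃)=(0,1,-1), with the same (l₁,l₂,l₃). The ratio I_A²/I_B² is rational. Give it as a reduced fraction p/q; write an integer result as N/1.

l's match ⇒ only the (l;m) 3-j factors differ between A and B.
A: triangle coeff Δ(3,1,4) = 1/252; Σ_t [0,0]: t=0:+1/240 = 1/240; (3j)²=1/84 [(3 1 4; -2 1 1)], sign=-1
B: triangle coeff Δ(3,1,4) = 1/252; Σ_t [0,0]: t=0:+1/72 = 1/72; (3j)²=5/126 [(3 1 4; 0 1 -1)], sign=-1
I_A²/I_B² = (1/84)/(5/126) = 3/10

3/10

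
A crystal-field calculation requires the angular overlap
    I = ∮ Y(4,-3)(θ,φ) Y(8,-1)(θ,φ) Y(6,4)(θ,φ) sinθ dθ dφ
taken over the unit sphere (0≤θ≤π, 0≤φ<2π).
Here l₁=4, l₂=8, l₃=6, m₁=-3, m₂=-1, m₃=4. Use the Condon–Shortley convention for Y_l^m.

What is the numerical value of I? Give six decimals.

0.106585

Checks pass: Σm=0; 18 even; l₃=6∈[4,12].
(2·4+1)(2·8+1)(2·6+1) = 1989
Δ: 6! 2! 10! / 19! → 1/23279256
sum: t=2:+1/1658880 t=3:−1/518400 t=4:+1/1658880 = -1/1382400
3j²(4 8 6; 0 0 0) = Δ·Π!·Σ² = 504/46189  (sign -1)
sum: t=5:−1/19353600 t=6:+1/261273600 = -1/20901888
3j²(4 8 6; -3 -1 4) = Δ·Π!·Σ² = 21875/3325608  (sign -1)
combine: 4πI² = 1989·504/46189·21875/3325608 = 1378125/9653501
take √, sign +1: I = 0.10658521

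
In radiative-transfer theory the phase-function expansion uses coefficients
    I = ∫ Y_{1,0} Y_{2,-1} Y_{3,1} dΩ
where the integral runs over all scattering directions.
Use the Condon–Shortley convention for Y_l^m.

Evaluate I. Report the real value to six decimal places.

-0.233597

m-sum 0 ✓  L=6 even ✓  1≤3≤3 ✓
Π(2lᵢ+1) = 3×5×7 = 105
triangle coeff Δ(1,2,3) = 1/105
Σ_t [0,0]: t=0:+1/4 = 1/4
(3j)²=3/35 [(1 2 3; 0 0 0)], sign=-1
Σ_t [0,0]: t=0:+1/6 = 1/6
(3j)²=8/105 [(1 2 3; 0 -1 1)], sign=+1
⇒ 4πI² = 24/35
I = (-1)√(24/35/(4π)) = -0.23359668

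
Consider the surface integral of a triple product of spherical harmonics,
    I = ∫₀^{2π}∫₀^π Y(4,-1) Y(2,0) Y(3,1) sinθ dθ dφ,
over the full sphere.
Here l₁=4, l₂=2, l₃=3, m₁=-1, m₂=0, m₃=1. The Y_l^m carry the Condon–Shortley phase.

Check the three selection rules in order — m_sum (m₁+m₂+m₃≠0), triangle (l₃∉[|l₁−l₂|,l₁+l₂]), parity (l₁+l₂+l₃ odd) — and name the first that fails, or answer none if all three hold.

m₁+m₂+m₃ = -1 + 0 + 1 = 0  ✓
triangle: |4−2|=2 ≤ l₃=3 ≤ 4+2=6  ✓
parity: l₁+l₂+l₃ = 9 is odd  ✗

parity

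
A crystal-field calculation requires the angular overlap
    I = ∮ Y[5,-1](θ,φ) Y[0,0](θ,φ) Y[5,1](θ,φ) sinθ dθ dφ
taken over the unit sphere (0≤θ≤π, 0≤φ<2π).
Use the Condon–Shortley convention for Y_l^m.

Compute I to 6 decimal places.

-0.282095

Rules hold: Σm=0, L=10 even, 5≤5≤5.
N = 11·1·11 = 121
Δ = 0!·10!·0!/11! = 1/11
Racah Σ t=0..0: t=0:+1/14400 = 1/14400
⇒ 3j(5 0 5; 0 0 0)² = 1/11, sgn -1
Racah Σ t=0..0: t=0:+1/17280 = 1/17280
⇒ 3j(5 0 5; -1 0 1)² = 1/11, sgn +1
4πI² = N·(3j₀)²·(3jₘ)² = 1/1
I = -1·√(1/4π) = -0.28209479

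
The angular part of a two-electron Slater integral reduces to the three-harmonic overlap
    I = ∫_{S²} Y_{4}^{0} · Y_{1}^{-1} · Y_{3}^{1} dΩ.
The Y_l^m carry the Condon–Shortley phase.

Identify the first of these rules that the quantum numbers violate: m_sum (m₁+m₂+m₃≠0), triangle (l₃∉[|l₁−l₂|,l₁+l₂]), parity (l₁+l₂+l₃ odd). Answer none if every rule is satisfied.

Σmᵢ = 0  ✓
l₃∈[|l₁−l₂|,l₁+l₂]=[3,5], have l₃=3  ✓
Σlᵢ = 8 ⇒ even  ✓

none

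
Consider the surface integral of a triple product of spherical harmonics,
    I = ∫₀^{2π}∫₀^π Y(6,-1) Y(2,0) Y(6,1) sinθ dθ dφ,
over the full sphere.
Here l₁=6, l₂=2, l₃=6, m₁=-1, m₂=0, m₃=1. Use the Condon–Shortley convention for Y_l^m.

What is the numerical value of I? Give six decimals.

-0.149094

Checks pass: Σm=0; 14 even; l₃=6∈[4,8].
(2·6+1)(2·2+1)(2·6+1) = 845
Δ: 2! 10! 2! / 15! → 1/90090
sum: t=0:+1/69120 t=1:−1/14400 t=2:+1/69120 = -7/172800
3j²(6 2 6; 0 0 0) = Δ·Π!·Σ² = 14/715  (sign -1)
sum: t=0:+1/120960 t=1:−1/17280 t=2:+1/57600 = -13/403200
3j²(6 2 6; -1 0 1) = Δ·Π!·Σ² = 13/770  (sign +1)
combine: 4πI² = 845·14/715·13/770 = 169/605
take √, sign -1: I = -0.14909419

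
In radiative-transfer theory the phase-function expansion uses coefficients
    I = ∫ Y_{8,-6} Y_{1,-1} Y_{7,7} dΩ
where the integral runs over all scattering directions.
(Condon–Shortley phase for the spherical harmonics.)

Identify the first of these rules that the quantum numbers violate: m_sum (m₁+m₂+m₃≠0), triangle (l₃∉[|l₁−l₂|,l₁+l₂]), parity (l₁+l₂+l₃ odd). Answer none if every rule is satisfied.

azimuthal sum: -6 − 1 + 7 = 0  ✓
7 ≤ 7 ≤ 9 (triangle on l)  ✓
L = 8 + 1 + 7 = 16 (even)  ✓

none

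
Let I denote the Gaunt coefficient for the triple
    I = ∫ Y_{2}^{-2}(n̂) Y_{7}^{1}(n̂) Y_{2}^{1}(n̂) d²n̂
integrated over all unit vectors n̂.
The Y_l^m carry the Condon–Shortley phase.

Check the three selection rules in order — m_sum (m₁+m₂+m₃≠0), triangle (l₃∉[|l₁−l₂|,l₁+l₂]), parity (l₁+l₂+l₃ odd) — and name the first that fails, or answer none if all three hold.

triangle

m₁+m₂+m₃ = -2 + 1 + 1 = 0  ✓
triangle: |2−7|=5 ≤ l₃=2 ≤ 2+7=9  ✗
parity: l₁+l₂+l₃ = 11 is odd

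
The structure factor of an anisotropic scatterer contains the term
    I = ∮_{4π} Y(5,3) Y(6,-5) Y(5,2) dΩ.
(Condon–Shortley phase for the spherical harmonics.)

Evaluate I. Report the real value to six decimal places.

Checks pass: Σm=0; 16 even; l₃=5∈[1,11].
(2·5+1)(2·6+1)(2·5+1) = 1573
Δ: 6! 4! 6! / 17! → 1/28588560
sum: t=1:−1/345600 t=2:+1/13824 t=3:−1/5184 t=4:+1/13824 t=5:−1/345600 = -7/129600
3j²(5 6 5; 0 0 0) = Δ·Π!·Σ² = 80/7293  (sign +1)
sum: t=0:+1/345600 t=1:−1/518400 = 1/1036800
3j²(5 6 5; 3 -5 2) = Δ·Π!·Σ² = 7/2210  (sign -1)
combine: 4πI² = 1573·80/7293·7/2210 = 616/11271
take √, sign -1: I = -0.06594839

-0.065948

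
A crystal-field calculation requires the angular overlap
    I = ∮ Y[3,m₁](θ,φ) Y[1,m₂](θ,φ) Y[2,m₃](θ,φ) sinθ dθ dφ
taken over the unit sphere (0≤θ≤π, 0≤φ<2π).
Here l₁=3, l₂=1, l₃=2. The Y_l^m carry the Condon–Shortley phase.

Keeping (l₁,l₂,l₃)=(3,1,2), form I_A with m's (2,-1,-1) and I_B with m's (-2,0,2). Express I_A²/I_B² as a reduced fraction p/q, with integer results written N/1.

2/1

l's match ⇒ only the (l;m) 3-j factors differ between A and B.
A: triangle coeff Δ(3,1,2) = 1/105; Σ_t [0,0]: t=0:+1/12 = 1/12; (3j)²=2/21 [(3 1 2; 2 -1 -1)], sign=-1
B: triangle coeff Δ(3,1,2) = 1/105; Σ_t [1,1]: t=1:−1/24 = -1/24; (3j)²=1/21 [(3 1 2; -2 0 2)], sign=-1
I_A²/I_B² = (2/21)/(1/21) = 2/1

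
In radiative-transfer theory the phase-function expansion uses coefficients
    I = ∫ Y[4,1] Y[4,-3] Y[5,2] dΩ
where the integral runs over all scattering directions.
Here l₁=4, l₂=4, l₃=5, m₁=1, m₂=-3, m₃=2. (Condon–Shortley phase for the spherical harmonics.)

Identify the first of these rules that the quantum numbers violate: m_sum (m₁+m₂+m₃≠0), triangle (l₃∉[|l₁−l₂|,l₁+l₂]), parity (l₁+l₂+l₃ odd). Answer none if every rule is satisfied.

parity

m₁+m₂+m₃ = 1 − 3 + 2 = 0  ✓
triangle: |4−4|=0 ≤ l₃=5 ≤ 4+4=8  ✓
parity: l₁+l₂+l₃ = 13 is odd  ✗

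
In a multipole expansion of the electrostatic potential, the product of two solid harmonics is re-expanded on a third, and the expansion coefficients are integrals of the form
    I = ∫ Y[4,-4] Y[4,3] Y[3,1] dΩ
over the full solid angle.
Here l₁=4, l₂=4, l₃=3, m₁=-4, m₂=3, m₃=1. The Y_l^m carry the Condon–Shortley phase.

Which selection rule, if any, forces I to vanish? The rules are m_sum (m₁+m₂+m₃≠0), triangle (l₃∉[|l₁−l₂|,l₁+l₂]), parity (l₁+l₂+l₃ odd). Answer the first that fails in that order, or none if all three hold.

azimuthal sum: -4 + 3 + 1 = 0  ✓
0 ≤ 3 ≤ 8 (triangle on l)  ✓
L = 4 + 4 + 3 = 11 (odd)  ✗

parity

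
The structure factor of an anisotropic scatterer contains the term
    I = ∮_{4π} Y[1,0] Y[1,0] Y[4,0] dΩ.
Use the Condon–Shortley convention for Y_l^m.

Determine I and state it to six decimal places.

0.000000

triangle: need 0≤l₃≤2, have 4; I=0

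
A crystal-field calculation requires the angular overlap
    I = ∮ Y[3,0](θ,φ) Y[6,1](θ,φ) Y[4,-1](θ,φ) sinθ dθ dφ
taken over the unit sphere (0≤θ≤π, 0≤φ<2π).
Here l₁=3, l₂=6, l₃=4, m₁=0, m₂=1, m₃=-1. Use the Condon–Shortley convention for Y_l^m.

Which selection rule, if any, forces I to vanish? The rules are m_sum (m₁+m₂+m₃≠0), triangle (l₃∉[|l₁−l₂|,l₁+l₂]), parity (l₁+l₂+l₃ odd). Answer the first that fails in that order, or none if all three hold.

azimuthal sum: 0 + 1 − 1 = 0  ✓
3 ≤ 4 ≤ 9 (triangle on l)  ✓
L = 3 + 6 + 4 = 13 (odd)  ✗

parity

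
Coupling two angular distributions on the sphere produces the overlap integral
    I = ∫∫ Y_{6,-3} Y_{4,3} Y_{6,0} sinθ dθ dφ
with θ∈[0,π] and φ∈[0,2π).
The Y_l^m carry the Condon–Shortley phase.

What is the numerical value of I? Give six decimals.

m-sum 0 ✓  L=16 even ✓  2≤6≤10 ✓
Π(2lᵢ+1) = 13×9×13 = 1521
triangle coeff Δ(6,4,6) = 1/15315300
Σ_t [0,4]: t=0:+1/829440 t=1:−1/25920 t=2:+1/9216 t=3:−1/25920 t=4:+1/829440 = 7/207360
(3j)²=28/2431 [(6 4 6; 0 0 0)], sign=+1
Σ_t [3,4]: t=3:−1/207360 t=4:+1/103680 = 1/207360
(3j)²=21/2431 [(6 4 6; -3 3 0)], sign=+1
⇒ 4πI² = 5292/34969
I = (+1)√(5292/34969/(4π)) = 0.10973960

0.109740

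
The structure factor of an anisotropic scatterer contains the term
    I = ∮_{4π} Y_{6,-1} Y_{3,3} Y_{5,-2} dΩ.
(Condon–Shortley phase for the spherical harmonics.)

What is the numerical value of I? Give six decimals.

Checks pass: Σm=0; 14 even; l₃=5∈[3,9].
(2·6+1)(2·3+1)(2·5+1) = 1001
Δ: 4! 8! 2! / 15! → 1/675675
sum: t=1:−1/8640 t=2:+1/2304 t=3:−1/8640 = 7/34560
3j²(6 3 5; 0 0 0) = Δ·Π!·Σ² = 7/429  (sign -1)
sum: t=4:+1/34560 = 1/34560
3j²(6 3 5; -1 3 -2) = Δ·Π!·Σ² = 7/429  (sign -1)
combine: 4πI² = 1001·7/429·7/429 = 343/1287
take √, sign +1: I = 0.14563067

0.145631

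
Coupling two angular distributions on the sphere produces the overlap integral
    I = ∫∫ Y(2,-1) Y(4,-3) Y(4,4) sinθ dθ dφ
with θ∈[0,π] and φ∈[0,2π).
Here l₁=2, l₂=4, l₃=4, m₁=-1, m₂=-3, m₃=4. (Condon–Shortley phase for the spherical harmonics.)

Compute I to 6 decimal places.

Checks pass: Σm=0; 10 even; l₃=4∈[2,6].
(2·2+1)(2·4+1)(2·4+1) = 405
Δ: 2! 2! 6! / 11! → 1/13860
sum: t=0:+1/192 t=1:−1/36 t=2:+1/192 = -5/288
3j²(2 4 4; 0 0 0) = Δ·Π!·Σ² = 20/693  (sign -1)
sum: t=1:−1/1440 = -1/1440
3j²(2 4 4; -1 -3 4) = Δ·Π!·Σ² = 7/165  (sign -1)
combine: 4πI² = 405·20/693·7/165 = 60/121
take √, sign +1: I = 0.19864517

0.198645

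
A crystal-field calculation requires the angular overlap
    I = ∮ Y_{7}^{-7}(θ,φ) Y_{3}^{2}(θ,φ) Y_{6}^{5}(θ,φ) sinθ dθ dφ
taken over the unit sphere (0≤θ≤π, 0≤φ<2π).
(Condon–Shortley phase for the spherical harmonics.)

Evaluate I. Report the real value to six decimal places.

-0.201189

m-sum 0 ✓  L=16 even ✓  4≤6≤10 ✓
Π(2lᵢ+1) = 15×7×13 = 1365
triangle coeff Δ(7,3,6) = 1/2042040
Σ_t [1,3]: t=1:−1/207360 t=2:+1/57600 t=3:−1/207360 = 1/129600
(3j)²=168/12155 [(7 3 6; 0 0 0)], sign=+1
Σ_t [4,4]: t=4:+1/87091200 = 1/87091200
(3j)²=11/408 [(7 3 6; -7 2 5)], sign=-1
⇒ 4πI² = 147/289
I = (-1)√(147/289/(4π)) = -0.20118927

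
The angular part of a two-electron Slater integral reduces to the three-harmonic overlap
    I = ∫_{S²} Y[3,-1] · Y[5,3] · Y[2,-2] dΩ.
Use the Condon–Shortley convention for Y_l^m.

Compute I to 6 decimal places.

Rules hold: Σm=0, L=10 even, 2≤2≤8.
N = 7·11·5 = 385
Δ = 6!·0!·4!/11! = 1/2310
Racah Σ t=3..3: t=3:−1/144 = -1/144
⇒ 3j(3 5 2; 0 0 0)² = 10/231, sgn -1
Racah Σ t=4..4: t=4:+1/1152 = 1/1152
⇒ 3j(3 5 2; -1 3 -2)² = 1/33, sgn +1
4πI² = N·(3j₀)²·(3jₘ)² = 50/99
I = -1·√(0.505051/4π) = -0.20047604

-0.200476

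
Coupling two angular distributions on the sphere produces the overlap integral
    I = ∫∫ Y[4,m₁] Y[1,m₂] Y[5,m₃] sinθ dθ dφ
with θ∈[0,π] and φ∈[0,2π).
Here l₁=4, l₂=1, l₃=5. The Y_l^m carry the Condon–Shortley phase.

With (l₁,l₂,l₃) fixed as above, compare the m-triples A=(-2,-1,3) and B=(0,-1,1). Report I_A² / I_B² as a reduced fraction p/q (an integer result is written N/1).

Same 4,1,5: normalisation and zero-m 3j drop out of the ratio.
A: Δ: 0! 8! 2! / 11! → 1/495; sum: t=0:+1/2880 = 1/2880; 3j²(4 1 5; -2 -1 3) = Δ·Π!·Σ² = 28/495  (sign +1)
B: Δ: 0! 8! 2! / 11! → 1/495; sum: t=0:+1/1152 = 1/1152; 3j²(4 1 5; 0 -1 1) = Δ·Π!·Σ² = 1/33  (sign +1)
I_A²/I_B² = (28/495)/(1/33) = 28/15

28/15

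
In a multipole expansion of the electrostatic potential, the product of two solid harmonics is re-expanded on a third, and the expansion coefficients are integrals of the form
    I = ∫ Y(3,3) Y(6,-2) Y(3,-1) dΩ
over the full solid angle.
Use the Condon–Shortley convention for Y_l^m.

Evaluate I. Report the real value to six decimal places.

Rules hold: Σm=0, L=12 even, 3≤3≤9.
N = 7·13·7 = 637
Δ = 6!·0!·6!/13! = 1/12012
Racah Σ t=3..3: t=3:−1/1296 = -1/1296
⇒ 3j(3 6 3; 0 0 0)² = 100/3003, sgn +1
Racah Σ t=0..0: t=0:+1/34560 = 1/34560
⇒ 3j(3 6 3; 3 -2 -1)² = 1/429, sgn +1
4πI² = N·(3j₀)²·(3jₘ)² = 700/14157
I = +1·√(0.0494455/4π) = 0.06272757

0.062728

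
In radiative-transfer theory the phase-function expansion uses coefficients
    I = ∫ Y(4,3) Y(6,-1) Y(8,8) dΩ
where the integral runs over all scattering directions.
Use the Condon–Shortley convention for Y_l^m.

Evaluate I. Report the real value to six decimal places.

0.000000

Σmᵢ = 10 ≠ 0, so the φ-integral vanishes; I = 0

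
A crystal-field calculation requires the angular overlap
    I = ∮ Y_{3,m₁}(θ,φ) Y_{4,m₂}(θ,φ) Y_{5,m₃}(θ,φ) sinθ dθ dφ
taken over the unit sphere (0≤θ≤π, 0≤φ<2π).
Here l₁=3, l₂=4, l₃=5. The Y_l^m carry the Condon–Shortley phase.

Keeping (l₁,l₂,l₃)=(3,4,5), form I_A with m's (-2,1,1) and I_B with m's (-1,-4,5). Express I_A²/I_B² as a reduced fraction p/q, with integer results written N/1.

625/1176

Shared (l₁,l₂,l₃)=(3,4,5): N and (l;000)² cancel in I_A²/I_B².
A: Δ = 2!·4!·6!/13! = 1/180180; Racah Σ t=1..2: t=1:−1/1152 t=2:+1/432 = 5/3456; ⇒ 3j(3 4 5; -2 1 1)² = 625/36036, sgn +1
B: Δ = 2!·4!·6!/13! = 1/180180; Racah Σ t=0..0: t=0:+1/34560 = 1/34560; ⇒ 3j(3 4 5; -1 -4 5)² = 14/429, sgn +1
I_A²/I_B² = (625/36036)/(14/429) = 625/1176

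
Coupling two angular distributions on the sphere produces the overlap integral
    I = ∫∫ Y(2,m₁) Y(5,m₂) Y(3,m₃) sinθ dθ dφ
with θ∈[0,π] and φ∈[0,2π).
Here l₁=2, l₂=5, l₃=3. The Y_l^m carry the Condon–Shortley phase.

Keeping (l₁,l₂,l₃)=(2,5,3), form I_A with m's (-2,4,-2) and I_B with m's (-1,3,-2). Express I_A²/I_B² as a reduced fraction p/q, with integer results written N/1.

l's match ⇒ only the (l;m) 3-j factors differ between A and B.
A: triangle coeff Δ(2,5,3) = 1/2310; Σ_t [4,4]: t=4:+1/2880 = 1/2880; (3j)²=3/55 [(2 5 3; -2 4 -2)], sign=-1
B: triangle coeff Δ(2,5,3) = 1/2310; Σ_t [3,3]: t=3:−1/720 = -1/720; (3j)²=8/165 [(2 5 3; -1 3 -2)], sign=+1
I_A²/I_B² = (3/55)/(8/165) = 9/8

9/8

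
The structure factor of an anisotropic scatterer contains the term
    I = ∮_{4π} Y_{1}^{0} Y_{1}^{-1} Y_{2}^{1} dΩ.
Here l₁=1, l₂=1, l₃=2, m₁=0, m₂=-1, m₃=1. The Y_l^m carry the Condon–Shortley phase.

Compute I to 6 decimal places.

-0.218510

m-sum 0 ✓  L=4 even ✓  0≤2≤2 ✓
Π(2lᵢ+1) = 3×3×5 = 45
triangle coeff Δ(1,1,2) = 1/30
Σ_t [0,0]: t=0:+1/1 = 1/1
(3j)²=2/15 [(1 1 2; 0 0 0)], sign=+1
Σ_t [0,0]: t=0:+1/2 = 1/2
(3j)²=1/10 [(1 1 2; 0 -1 1)], sign=-1
⇒ 4πI² = 3/5
I = (-1)√(3/5/(4π)) = -0.21850969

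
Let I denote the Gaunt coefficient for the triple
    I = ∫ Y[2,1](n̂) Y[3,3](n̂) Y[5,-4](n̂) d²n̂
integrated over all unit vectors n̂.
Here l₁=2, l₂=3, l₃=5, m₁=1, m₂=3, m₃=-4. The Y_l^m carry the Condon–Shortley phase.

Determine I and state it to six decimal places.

0.219610

Checks pass: Σm=0; 10 even; l₃=5∈[1,5].
(2·2+1)(2·3+1)(2·5+1) = 385
Δ: 0! 4! 6! / 11! → 1/2310
sum: t=0:+1/144 = 1/144
3j²(2 3 5; 0 0 0) = Δ·Π!·Σ² = 10/231  (sign -1)
sum: t=0:+1/4320 = 1/4320
3j²(2 3 5; 1 3 -4) = Δ·Π!·Σ² = 2/55  (sign -1)
combine: 4πI² = 385·10/231·2/55 = 20/33
take √, sign +1: I = 0.21961050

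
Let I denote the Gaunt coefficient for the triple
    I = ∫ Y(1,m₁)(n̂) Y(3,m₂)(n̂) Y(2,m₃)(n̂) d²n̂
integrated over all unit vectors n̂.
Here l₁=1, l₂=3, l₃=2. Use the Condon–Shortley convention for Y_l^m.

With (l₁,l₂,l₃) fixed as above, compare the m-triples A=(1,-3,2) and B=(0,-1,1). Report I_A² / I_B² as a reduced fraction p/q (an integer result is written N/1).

Same 1,3,2: normalisation and zero-m 3j drop out of the ratio.
A: Δ: 2! 0! 4! / 7! → 1/105; sum: t=0:+1/48 = 1/48; 3j²(1 3 2; 1 -3 2) = Δ·Π!·Σ² = 1/7  (sign +1)
B: Δ: 2! 0! 4! / 7! → 1/105; sum: t=1:−1/6 = -1/6; 3j²(1 3 2; 0 -1 1) = Δ·Π!·Σ² = 8/105  (sign +1)
I_A²/I_B² = (1/7)/(8/105) = 15/8

15/8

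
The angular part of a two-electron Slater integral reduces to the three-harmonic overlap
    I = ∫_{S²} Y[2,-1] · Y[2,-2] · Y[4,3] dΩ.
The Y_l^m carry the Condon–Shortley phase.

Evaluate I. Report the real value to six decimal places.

-0.238414

m-sum 0 ✓  L=8 even ✓  0≤4≤4 ✓
Π(2lᵢ+1) = 5×5×9 = 225
triangle coeff Δ(2,2,4) = 1/630
Σ_t [0,0]: t=0:+1/16 = 1/16
(3j)²=2/35 [(2 2 4; 0 0 0)], sign=+1
Σ_t [0,0]: t=0:+1/144 = 1/144
(3j)²=1/18 [(2 2 4; -1 -2 3)], sign=-1
⇒ 4πI² = 5/7
I = (-1)√(5/7/(4π)) = -0.23841361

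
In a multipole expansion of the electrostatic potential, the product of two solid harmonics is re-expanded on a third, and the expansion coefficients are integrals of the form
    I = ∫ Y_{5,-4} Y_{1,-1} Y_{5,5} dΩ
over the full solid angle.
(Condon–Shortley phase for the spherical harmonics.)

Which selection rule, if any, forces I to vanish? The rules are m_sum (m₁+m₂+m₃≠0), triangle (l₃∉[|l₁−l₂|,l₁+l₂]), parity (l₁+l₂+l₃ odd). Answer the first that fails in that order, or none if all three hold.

azimuthal sum: -4 − 1 + 5 = 0  ✓
4 ≤ 5 ≤ 6 (triangle on l)  ✓
L = 5 + 1 + 5 = 11 (odd)  ✗

parity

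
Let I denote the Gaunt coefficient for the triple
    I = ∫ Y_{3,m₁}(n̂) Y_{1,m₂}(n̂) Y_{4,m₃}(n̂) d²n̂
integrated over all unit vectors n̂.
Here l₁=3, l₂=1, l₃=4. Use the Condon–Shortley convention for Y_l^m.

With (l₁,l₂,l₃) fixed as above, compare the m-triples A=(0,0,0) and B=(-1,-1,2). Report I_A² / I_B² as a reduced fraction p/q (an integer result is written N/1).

16/15

Same 3,1,4: normalisation and zero-m 3j drop out of the ratio.
A: Δ: 0! 6! 2! / 9! → 1/252; sum: t=0:+1/36 = 1/36; 3j²(3 1 4; 0 0 0) = Δ·Π!·Σ² = 4/63  (sign +1)
B: Δ: 0! 6! 2! / 9! → 1/252; sum: t=0:+1/96 = 1/96; 3j²(3 1 4; -1 -1 2) = Δ·Π!·Σ² = 5/84  (sign +1)
I_A²/I_B² = (4/63)/(5/84) = 16/15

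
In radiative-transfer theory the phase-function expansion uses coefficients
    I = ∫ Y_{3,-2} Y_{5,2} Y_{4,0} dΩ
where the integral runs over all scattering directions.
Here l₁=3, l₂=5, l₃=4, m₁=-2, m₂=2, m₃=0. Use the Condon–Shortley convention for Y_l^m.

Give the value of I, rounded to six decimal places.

m-sum 0 ✓  L=12 even ✓  2≤4≤8 ✓
Π(2lᵢ+1) = 7×11×9 = 693
triangle coeff Δ(3,5,4) = 1/180180
Σ_t [1,3]: t=1:−1/576 t=2:+1/144 t=3:−1/576 = 1/288
(3j)²=20/1001 [(3 5 4; 0 0 0)], sign=+1
Σ_t [3,4]: t=3:−1/576 t=4:+1/864 = -1/1728
(3j)²=5/1287 [(3 5 4; -2 2 0)], sign=-1
⇒ 4πI² = 100/1859
I = (-1)√(100/1859/(4π)) = -0.06542675

-0.065427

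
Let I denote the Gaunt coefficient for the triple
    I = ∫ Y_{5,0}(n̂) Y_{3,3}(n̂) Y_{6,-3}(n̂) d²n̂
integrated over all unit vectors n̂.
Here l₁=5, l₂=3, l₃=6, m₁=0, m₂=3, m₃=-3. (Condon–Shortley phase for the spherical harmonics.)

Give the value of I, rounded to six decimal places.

m-sum 0 ✓  L=14 even ✓  2≤6≤8 ✓
Π(2lᵢ+1) = 11×7×13 = 1001
triangle coeff Δ(5,3,6) = 1/675675
Σ_t [0,2]: t=0:+1/8640 t=1:−1/2304 t=2:+1/8640 = -7/34560
(3j)²=7/429 [(5 3 6; 0 0 0)], sign=-1
Σ_t [2,2]: t=2:+1/34560 = 1/34560
(3j)²=4/143 [(5 3 6; 0 3 -3)], sign=-1
⇒ 4πI² = 196/429
I = (+1)√(196/429/(4π)) = 0.19067531

0.190675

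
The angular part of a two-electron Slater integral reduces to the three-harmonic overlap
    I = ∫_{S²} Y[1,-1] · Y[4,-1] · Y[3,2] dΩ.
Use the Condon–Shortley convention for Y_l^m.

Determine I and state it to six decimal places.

Checks pass: Σm=0; 8 even; l₃=3∈[3,5].
(2·1+1)(2·4+1)(2·3+1) = 189
Δ: 2! 0! 6! / 9! → 1/252
sum: t=1:−1/36 = -1/36
3j²(1 4 3; 0 0 0) = Δ·Π!·Σ² = 4/63  (sign +1)
sum: t=2:+1/240 = 1/240
3j²(1 4 3; -1 -1 2) = Δ·Π!·Σ² = 1/84  (sign -1)
combine: 4πI² = 189·4/63·1/84 = 1/7
take √, sign -1: I = -0.10662181

-0.106622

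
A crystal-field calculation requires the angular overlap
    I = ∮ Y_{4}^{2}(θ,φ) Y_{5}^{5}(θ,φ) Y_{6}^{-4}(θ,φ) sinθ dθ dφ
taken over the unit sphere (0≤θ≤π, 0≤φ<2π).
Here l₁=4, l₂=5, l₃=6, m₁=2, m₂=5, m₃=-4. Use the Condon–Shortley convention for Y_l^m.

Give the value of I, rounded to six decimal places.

Σmᵢ = 3 ≠ 0, so the φ-integral vanishes; I = 0

0.000000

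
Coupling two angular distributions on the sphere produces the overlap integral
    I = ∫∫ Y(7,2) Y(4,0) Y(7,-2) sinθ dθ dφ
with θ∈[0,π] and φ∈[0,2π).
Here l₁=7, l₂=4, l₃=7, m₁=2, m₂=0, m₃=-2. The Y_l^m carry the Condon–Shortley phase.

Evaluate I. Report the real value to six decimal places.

Checks pass: Σm=0; 18 even; l₃=7∈[3,11].
(2·7+1)(2·4+1)(2·7+1) = 2025
Δ: 4! 10! 4! / 19! → 1/58198140
sum: t=0:+1/17418240 t=1:−1/622080 t=2:+1/230400 t=3:−1/622080 t=4:+1/17418240 = 1/806400
3j²(7 4 7; 0 0 0) = Δ·Π!·Σ² = 2268/230945  (sign -1)
sum: t=0:+1/8294400 t=1:−1/622080 t=2:+1/483840 t=3:−1/2903040 t=4:+1/209018880 = 251/1045094400
3j²(7 4 7; 2 0 -2) = Δ·Π!·Σ² = 63001/58198140  (sign -1)
combine: 4πI² = 2025·2268/230945·63001/58198140 = 45927729/2133423721
take √, sign +1: I = 0.04138986

0.041390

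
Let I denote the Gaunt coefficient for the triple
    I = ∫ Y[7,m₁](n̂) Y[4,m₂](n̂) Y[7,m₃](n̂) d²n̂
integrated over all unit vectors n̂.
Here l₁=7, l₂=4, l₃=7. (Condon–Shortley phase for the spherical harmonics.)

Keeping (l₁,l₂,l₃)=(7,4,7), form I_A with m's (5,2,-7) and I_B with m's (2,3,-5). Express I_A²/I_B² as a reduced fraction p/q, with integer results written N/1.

1287/1225

Shared (l₁,l₂,l₃)=(7,4,7): N and (l;000)² cancel in I_A²/I_B².
A: Δ = 4!·10!·4!/19! = 1/58198140; Racah Σ t=2..2: t=2:+1/348364800 = 1/348364800; ⇒ 3j(7 4 7; 5 2 -7)² = 11/646, sgn +1
B: Δ = 4!·10!·4!/19! = 1/58198140; Racah Σ t=3..4: t=3:−1/11612160 t=4:+1/52254720 = -1/14929920; ⇒ 3j(7 4 7; 2 3 -5)² = 1225/75582, sgn -1
I_A²/I_B² = (11/646)/(1225/75582) = 1287/1225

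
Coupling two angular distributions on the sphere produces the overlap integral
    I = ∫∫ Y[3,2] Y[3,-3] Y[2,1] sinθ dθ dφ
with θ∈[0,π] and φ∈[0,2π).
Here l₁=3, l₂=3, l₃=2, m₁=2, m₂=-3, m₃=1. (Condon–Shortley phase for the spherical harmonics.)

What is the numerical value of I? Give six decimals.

m-sum 0 ✓  L=8 even ✓  0≤2≤6 ✓
Π(2lᵢ+1) = 7×7×5 = 245
triangle coeff Δ(3,3,2) = 1/3780
Σ_t [1,3]: t=1:−1/24 t=2:+1/4 t=3:−1/24 = 1/6
(3j)²=4/105 [(3 3 2; 0 0 0)], sign=+1
Σ_t [0,0]: t=0:+1/48 = 1/48
(3j)²=5/84 [(3 3 2; 2 -3 1)], sign=-1
⇒ 4πI² = 5/9
I = (-1)√(5/9/(4π)) = -0.21026104

-0.210261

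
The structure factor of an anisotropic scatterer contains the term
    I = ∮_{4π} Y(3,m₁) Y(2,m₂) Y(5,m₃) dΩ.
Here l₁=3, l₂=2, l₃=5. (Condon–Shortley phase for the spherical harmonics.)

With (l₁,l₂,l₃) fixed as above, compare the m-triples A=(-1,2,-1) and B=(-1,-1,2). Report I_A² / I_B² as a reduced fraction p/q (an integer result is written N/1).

Same 3,2,5: normalisation and zero-m 3j drop out of the ratio.
A: Δ: 0! 6! 4! / 11! → 1/2310; sum: t=0:+1/1152 = 1/1152; 3j²(3 2 5; -1 2 -1) = Δ·Π!·Σ² = 1/154  (sign +1)
B: Δ: 0! 6! 4! / 11! → 1/2310; sum: t=0:+1/288 = 1/288; 3j²(3 2 5; -1 -1 2) = Δ·Π!·Σ² = 1/22  (sign -1)
I_A²/I_B² = (1/154)/(1/22) = 1/7

1/7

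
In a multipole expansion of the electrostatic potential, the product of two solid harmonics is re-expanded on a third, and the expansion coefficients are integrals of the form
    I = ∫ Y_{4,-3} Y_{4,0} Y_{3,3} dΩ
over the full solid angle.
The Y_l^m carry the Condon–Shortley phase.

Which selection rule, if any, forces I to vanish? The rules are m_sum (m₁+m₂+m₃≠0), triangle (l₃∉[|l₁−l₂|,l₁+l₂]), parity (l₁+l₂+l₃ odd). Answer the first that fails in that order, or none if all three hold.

Σmᵢ = 0  ✓
l₃∈[|l₁−l₂|,l₁+l₂]=[0,8], have l₃=3  ✓
Σlᵢ = 11 ⇒ odd  ✗

parity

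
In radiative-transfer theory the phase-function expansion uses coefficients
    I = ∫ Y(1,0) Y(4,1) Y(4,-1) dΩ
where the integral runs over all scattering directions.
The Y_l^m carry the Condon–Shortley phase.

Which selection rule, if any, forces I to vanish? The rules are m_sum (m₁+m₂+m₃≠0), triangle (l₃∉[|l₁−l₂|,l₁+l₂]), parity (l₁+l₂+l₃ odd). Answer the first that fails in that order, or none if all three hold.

parity

Σmᵢ = 0  ✓
l₃∈[|l₁−l₂|,l₁+l₂]=[3,5], have l₃=4  ✓
Σlᵢ = 9 ⇒ odd  ✗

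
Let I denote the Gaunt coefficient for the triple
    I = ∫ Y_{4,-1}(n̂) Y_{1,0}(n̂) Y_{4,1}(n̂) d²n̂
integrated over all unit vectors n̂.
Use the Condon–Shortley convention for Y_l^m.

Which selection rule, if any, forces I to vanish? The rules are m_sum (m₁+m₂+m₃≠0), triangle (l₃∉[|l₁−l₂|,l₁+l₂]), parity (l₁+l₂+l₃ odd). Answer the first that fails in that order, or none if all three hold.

azimuthal sum: -1 + 0 + 1 = 0  ✓
3 ≤ 4 ≤ 5 (triangle on l)  ✓
L = 4 + 1 + 4 = 9 (odd)  ✗

parity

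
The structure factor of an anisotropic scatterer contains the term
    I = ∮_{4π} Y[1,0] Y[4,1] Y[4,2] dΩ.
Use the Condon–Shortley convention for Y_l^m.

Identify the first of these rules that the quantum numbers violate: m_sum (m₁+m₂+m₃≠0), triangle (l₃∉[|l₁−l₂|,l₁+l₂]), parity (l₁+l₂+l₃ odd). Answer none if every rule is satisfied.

m_sum

m₁+m₂+m₃ = 0 + 1 + 2 = 3  ✗
triangle: |1−4|=3 ≤ l₃=4 ≤ 1+4=5
parity: l₁+l₂+l₃ = 9 is odd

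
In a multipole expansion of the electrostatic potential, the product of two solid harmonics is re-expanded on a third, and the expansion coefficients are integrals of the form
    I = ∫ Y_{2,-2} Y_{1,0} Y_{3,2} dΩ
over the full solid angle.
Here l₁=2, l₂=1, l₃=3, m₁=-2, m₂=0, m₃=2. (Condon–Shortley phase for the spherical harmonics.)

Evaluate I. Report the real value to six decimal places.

Checks pass: Σm=0; 6 even; l₃=3∈[1,3].
(2·2+1)(2·1+1)(2·3+1) = 105
Δ: 0! 4! 2! / 7! → 1/105
sum: t=0:+1/4 = 1/4
3j²(2 1 3; 0 0 0) = Δ·Π!·Σ² = 3/35  (sign -1)
sum: t=0:+1/24 = 1/24
3j²(2 1 3; -2 0 2) = Δ·Π!·Σ² = 1/21  (sign -1)
combine: 4πI² = 105·3/35·1/21 = 3/7
take √, sign +1: I = 0.18467439

0.184674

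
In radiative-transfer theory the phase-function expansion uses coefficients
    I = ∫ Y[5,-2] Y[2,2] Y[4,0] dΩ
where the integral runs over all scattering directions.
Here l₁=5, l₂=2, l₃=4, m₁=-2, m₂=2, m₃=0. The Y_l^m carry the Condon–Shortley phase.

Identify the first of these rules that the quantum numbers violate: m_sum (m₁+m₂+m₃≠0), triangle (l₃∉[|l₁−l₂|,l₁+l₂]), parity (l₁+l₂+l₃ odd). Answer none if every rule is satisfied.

parity

Σmᵢ = 0  ✓
l₃∈[|l₁−l₂|,l₁+l₂]=[3,7], have l₃=4  ✓
Σlᵢ = 11 ⇒ odd  ✗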